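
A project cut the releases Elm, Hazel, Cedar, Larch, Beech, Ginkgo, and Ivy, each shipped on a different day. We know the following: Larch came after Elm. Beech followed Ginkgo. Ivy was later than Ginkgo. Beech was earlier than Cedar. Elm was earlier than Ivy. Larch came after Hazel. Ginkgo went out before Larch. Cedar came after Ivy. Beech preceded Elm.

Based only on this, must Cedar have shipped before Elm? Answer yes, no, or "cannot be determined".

no

Tracing the constraints gives Elm → Ivy → Cedar, so Elm must come before Cedar.
That means Cedar cannot be before Elm.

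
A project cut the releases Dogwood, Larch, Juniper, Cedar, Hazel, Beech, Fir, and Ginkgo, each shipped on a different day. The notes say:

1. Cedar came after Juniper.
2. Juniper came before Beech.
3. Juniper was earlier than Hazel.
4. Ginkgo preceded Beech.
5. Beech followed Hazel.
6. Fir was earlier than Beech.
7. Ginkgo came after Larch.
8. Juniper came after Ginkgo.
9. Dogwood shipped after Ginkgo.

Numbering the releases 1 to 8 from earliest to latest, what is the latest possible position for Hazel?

7

Hazel must come before Beech — 1 release forced after it.
Everything else can be placed before Hazel in some valid order, so Hazel can sit as late as position 8 − 1 = 7.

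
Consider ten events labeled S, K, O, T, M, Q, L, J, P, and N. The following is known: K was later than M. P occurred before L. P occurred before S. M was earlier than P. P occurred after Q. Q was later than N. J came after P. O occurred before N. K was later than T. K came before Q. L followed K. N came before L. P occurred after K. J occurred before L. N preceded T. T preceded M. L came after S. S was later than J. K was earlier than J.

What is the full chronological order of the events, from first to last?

O, N, T, M, K, Q, P, J, S, L

The constraints fix every adjacent pair, so only one ordering works:
O → N → T → M → K → Q → P → J → S → L.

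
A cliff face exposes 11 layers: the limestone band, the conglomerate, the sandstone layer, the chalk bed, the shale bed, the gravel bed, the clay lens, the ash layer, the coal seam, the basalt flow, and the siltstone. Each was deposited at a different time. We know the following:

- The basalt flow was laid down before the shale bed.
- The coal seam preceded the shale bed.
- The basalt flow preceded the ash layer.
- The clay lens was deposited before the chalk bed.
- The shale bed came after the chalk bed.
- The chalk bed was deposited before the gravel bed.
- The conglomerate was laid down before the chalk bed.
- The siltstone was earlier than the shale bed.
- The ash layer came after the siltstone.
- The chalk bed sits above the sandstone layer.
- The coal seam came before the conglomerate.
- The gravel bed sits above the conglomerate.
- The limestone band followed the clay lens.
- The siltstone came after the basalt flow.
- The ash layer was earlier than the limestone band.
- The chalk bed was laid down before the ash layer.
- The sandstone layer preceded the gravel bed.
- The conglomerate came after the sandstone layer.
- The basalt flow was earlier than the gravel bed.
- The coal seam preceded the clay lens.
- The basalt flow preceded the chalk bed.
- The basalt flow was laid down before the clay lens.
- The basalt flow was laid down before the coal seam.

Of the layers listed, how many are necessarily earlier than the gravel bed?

6

Directly stated before the gravel bed: the basalt flow, the chalk bed, the conglomerate, and the sandstone layer.
The clay lens reaches the gravel bed via the clay lens → the chalk bed → the gravel bed.
The coal seam reaches the gravel bed via the coal seam → the conglomerate → the gravel bed.
No chain forces the shale bed (or any of the others) ahead of the gravel bed.
That's the basalt flow, the chalk bed, the clay lens, the coal seam, the conglomerate, and the sandstone layer — 6 in all.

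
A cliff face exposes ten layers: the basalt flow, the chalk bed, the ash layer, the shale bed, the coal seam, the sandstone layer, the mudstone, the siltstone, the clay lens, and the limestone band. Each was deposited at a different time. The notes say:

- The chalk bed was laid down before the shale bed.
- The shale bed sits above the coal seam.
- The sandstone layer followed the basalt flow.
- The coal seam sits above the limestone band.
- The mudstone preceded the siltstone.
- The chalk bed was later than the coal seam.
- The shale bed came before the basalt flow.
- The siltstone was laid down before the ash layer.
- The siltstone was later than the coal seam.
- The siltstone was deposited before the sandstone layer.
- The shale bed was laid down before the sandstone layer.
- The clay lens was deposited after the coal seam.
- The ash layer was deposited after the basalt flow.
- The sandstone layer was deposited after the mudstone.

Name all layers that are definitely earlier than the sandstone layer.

the basalt flow, the chalk bed, the coal seam, the limestone band, the mudstone, the shale bed, the siltstone

Directly stated before the sandstone layer: the basalt flow, the mudstone, the shale bed, and the siltstone.
The chalk bed reaches the sandstone layer via the chalk bed → the shale bed → the sandstone layer.
The coal seam reaches the sandstone layer via the coal seam → the siltstone → the sandstone layer.
The limestone band reaches the sandstone layer via the limestone band → the coal seam → the siltstone → the sandstone layer.
No chain forces the clay lens (or any of the others) ahead of the sandstone layer.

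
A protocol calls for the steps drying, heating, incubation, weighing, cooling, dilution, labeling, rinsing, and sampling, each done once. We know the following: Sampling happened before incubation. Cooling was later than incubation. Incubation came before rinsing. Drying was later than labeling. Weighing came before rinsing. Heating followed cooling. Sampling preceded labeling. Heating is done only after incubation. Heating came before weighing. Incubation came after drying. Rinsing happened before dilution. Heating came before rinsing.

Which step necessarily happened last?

dilution

Every other step has a chain of constraints placing it before dilution, so dilution is last.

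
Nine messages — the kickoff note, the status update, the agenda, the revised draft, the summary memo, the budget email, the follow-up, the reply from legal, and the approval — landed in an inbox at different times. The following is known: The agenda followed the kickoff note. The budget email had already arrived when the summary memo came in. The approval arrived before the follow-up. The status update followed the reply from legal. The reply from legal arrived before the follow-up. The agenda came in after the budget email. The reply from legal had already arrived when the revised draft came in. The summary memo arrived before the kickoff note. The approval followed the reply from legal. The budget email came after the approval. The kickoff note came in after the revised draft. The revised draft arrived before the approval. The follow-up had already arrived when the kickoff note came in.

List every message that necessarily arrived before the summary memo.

Directly stated before the summary memo: the budget email.
The approval reaches the summary memo via the approval → the budget email → the summary memo.
The reply from legal reaches the summary memo via the reply from legal → the approval → the budget email → the summary memo.
The revised draft reaches the summary memo via the revised draft → the approval → the budget email → the summary memo.
No chain forces the follow-up (or any of the others) ahead of the summary memo.

the approval, the budget email, the reply from legal, the revised draft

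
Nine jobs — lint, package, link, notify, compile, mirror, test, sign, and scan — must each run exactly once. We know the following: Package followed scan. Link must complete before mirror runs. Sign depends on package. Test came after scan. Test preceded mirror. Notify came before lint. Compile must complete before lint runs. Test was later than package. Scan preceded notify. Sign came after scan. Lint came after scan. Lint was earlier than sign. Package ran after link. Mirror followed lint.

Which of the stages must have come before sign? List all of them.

Directly stated before sign: lint, package, and scan.
Compile reaches sign via compile → lint → sign.
Link reaches sign via link → package → sign.
Notify reaches sign via notify → lint → sign.

compile, link, lint, notify, package, scan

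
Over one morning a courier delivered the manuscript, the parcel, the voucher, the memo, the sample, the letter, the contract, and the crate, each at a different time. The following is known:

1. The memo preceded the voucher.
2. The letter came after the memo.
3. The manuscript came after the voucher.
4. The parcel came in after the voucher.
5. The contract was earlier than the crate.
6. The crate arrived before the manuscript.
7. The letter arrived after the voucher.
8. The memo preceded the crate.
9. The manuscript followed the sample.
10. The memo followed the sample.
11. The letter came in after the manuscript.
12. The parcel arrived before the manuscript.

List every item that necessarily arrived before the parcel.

the memo, the sample, the voucher

Directly stated before the parcel: the voucher.
The memo reaches the parcel via the memo → the voucher → the parcel.
The sample reaches the parcel via the sample → the memo → the voucher → the parcel.
No chain forces the crate (or any of the others) ahead of the parcel.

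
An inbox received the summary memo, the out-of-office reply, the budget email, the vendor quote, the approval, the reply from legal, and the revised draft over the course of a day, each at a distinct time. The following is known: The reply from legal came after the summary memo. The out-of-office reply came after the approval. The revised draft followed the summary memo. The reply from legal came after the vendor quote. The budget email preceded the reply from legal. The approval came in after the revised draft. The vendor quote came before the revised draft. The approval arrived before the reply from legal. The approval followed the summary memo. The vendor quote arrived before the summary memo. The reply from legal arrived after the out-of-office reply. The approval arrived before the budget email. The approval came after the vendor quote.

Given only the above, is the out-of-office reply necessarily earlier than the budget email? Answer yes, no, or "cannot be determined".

cannot be determined

No chain of stated constraints runs from the out-of-office reply to the budget email, and none runs from the budget email to the out-of-office reply either.
So the relative order of the out-of-office reply and the budget email is not fixed by the given facts.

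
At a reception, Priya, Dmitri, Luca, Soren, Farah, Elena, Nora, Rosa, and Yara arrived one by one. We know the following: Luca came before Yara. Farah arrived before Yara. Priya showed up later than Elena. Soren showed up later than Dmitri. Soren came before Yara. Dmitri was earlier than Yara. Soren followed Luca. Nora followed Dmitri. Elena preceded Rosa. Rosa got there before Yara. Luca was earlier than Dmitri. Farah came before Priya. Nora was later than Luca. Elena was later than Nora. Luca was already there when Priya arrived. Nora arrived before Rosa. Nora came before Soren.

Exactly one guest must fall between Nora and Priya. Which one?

Elena

Tracing the constraints gives Nora → Elena → Priya, so Elena sits after Nora and before Priya.
No other guest is forced both after Nora and before Priya.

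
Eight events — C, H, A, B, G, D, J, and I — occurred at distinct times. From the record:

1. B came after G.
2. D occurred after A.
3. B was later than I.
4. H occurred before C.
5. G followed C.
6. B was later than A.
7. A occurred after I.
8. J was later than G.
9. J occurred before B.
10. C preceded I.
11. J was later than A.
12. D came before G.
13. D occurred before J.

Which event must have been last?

B

Every other event has a chain of constraints placing it before B, so B is last.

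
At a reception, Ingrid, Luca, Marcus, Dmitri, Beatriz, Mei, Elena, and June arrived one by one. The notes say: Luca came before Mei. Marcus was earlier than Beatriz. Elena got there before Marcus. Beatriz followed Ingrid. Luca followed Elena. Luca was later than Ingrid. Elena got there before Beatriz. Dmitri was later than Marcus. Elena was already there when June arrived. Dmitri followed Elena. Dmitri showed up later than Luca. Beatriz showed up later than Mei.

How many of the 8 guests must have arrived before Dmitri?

Directly stated before Dmitri: Elena, Luca, and Marcus.
Ingrid reaches Dmitri via Ingrid → Luca → Dmitri.
No chain forces June (or any of the others) ahead of Dmitri.
That's Elena, Ingrid, Luca, and Marcus — 4 in all.

4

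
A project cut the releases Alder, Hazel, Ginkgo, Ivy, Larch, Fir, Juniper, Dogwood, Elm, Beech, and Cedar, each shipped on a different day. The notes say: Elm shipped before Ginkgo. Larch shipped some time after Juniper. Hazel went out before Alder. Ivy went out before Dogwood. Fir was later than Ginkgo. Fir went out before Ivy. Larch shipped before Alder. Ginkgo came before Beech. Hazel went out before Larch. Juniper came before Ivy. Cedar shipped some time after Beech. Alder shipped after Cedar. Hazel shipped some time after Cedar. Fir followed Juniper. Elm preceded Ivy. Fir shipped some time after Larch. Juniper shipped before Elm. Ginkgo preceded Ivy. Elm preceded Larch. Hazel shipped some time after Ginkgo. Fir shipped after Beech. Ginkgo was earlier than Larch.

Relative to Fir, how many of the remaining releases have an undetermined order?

1

Forced before Fir: Beech, Cedar, Elm, Ginkgo, Hazel, Juniper, and Larch; forced after Fir: Dogwood and Ivy.
That leaves Alder with no forced order relative to Fir — 1.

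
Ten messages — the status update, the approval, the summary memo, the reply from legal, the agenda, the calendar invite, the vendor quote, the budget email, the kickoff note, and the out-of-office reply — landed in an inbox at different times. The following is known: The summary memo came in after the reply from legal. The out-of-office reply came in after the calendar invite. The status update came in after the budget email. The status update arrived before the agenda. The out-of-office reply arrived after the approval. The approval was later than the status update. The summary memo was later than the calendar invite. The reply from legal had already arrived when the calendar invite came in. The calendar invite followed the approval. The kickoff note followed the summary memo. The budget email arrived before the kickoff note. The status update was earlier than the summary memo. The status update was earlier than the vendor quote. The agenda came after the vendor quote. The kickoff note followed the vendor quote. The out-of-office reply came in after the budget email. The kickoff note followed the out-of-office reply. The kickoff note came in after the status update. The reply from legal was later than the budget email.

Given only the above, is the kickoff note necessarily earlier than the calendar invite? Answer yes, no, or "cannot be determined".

no

Tracing the constraints gives the calendar invite → the summary memo → the kickoff note, so the calendar invite must come before the kickoff note.
That means the kickoff note cannot be before the calendar invite.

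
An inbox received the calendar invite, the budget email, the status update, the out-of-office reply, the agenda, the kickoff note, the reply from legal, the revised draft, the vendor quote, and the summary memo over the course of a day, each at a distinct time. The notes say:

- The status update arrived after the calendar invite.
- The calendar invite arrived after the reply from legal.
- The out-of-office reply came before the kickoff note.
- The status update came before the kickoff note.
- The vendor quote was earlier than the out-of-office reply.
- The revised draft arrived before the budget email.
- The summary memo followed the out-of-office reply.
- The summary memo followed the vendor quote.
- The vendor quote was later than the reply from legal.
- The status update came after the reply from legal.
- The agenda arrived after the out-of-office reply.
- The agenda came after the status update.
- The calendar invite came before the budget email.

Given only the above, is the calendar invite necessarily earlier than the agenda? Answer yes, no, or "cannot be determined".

yes

Chain the constraints: the calendar invite → the status update → the agenda. Each link is directly stated, so the calendar invite comes before the agenda.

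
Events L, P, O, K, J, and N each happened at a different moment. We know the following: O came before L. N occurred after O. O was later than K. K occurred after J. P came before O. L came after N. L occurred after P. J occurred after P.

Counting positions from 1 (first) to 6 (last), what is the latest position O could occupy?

4

O must come before L and N — 2 events forced after it.
Everything else can be placed before O in some valid order, so O can sit as late as position 6 − 2 = 4.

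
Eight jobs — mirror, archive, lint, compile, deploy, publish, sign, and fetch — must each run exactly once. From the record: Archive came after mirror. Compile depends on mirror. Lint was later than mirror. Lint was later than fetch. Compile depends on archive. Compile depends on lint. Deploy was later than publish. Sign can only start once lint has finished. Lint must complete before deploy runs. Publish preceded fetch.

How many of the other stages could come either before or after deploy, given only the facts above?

3

Forced before deploy: fetch, lint, mirror, and publish.
That leaves archive, compile, and sign with no forced order relative to deploy — 3.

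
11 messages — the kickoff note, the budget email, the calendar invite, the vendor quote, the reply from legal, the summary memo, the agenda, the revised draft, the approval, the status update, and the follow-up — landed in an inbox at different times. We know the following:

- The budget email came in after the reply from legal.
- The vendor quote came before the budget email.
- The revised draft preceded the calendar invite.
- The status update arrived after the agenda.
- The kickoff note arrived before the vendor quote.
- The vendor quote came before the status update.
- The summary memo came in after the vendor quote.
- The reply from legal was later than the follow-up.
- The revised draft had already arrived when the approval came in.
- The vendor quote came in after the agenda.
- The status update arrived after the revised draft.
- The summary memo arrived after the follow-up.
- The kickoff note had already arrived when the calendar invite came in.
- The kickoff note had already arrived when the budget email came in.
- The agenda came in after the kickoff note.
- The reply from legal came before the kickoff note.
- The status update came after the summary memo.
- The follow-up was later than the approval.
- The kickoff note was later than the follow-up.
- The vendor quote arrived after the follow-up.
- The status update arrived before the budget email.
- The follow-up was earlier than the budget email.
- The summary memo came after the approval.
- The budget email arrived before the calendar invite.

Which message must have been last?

the calendar invite

Every other message has a chain of constraints placing it before the calendar invite, so the calendar invite is last.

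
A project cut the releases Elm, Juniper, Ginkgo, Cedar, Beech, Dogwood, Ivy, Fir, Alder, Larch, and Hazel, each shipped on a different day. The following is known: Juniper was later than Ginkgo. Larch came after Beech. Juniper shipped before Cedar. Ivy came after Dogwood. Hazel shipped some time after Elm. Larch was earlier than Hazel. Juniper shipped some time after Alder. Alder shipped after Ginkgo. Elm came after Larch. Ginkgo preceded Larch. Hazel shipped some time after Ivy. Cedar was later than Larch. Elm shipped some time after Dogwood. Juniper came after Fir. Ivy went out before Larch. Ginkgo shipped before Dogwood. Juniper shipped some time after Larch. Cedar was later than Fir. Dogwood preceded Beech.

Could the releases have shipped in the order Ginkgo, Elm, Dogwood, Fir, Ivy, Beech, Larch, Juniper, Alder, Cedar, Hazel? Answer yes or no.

no

The constraints require Larch before Elm, but in the proposed sequence Elm appears ahead of Larch. That one violation is enough.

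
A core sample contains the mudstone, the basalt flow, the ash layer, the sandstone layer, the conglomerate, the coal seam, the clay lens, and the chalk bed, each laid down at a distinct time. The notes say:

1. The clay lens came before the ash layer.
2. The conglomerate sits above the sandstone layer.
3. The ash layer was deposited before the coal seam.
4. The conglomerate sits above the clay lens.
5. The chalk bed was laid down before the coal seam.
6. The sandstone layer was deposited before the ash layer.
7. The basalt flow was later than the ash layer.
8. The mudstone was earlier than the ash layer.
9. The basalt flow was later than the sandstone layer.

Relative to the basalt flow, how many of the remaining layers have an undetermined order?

Forced before the basalt flow: the ash layer, the clay lens, the mudstone, and the sandstone layer.
That leaves the chalk bed, the coal seam, and the conglomerate with no forced order relative to the basalt flow — 3.

3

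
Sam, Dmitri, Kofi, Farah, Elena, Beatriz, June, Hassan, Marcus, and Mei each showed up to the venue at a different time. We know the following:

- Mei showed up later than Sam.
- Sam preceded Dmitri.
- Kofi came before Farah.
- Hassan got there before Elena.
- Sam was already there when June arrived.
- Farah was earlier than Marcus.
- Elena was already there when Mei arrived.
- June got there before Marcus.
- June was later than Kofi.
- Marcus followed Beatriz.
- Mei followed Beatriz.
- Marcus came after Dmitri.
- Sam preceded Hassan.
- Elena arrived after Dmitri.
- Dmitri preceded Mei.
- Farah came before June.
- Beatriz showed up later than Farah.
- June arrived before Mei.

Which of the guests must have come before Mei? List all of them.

Directly stated before Mei: Beatriz, Dmitri, Elena, June, and Sam.
Farah reaches Mei via Farah → June → Mei.
Hassan reaches Mei via Hassan → Elena → Mei.
Kofi reaches Mei via Kofi → June → Mei.
No chain forces Marcus ahead of Mei.

Beatriz, Dmitri, Elena, Farah, Hassan, June, Kofi, Sam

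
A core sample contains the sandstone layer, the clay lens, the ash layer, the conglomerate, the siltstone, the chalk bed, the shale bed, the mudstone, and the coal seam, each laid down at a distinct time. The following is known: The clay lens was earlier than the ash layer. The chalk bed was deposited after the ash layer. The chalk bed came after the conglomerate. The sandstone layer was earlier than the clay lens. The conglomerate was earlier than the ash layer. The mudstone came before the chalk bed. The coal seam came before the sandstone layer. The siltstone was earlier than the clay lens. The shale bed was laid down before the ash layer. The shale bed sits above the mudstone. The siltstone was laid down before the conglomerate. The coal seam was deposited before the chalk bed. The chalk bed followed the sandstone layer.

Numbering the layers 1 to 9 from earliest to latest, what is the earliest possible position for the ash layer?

8

The clay lens, the coal seam, the conglomerate, the mudstone, the sandstone layer, the shale bed, and the siltstone must all come before the ash layer — 7 forced predecessors.
Nothing else is forced ahead of the ash layer, so its earliest slot is position 7 + 1 = 8.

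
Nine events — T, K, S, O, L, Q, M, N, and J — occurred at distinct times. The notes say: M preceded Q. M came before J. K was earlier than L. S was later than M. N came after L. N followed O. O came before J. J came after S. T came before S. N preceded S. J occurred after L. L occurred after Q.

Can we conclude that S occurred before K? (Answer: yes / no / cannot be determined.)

Tracing the constraints gives K → L → N → S, so K must come before S.
That means S cannot be before K.

no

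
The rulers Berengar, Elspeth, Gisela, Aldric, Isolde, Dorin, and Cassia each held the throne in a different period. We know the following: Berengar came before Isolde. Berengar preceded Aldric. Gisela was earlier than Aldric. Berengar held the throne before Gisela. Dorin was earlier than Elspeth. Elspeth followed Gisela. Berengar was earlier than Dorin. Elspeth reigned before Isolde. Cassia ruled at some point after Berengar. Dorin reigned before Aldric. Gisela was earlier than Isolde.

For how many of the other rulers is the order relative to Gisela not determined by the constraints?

2

Forced before Gisela: Berengar; forced after Gisela: Aldric, Elspeth, and Isolde.
That leaves Cassia and Dorin with no forced order relative to Gisela — 2.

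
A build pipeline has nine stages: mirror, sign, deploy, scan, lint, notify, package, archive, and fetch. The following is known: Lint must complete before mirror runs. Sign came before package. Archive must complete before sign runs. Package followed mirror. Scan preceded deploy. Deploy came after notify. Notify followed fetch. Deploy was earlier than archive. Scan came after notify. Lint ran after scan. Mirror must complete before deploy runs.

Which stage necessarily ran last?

Every other stage has a chain of constraints placing it before package, so package is last.

package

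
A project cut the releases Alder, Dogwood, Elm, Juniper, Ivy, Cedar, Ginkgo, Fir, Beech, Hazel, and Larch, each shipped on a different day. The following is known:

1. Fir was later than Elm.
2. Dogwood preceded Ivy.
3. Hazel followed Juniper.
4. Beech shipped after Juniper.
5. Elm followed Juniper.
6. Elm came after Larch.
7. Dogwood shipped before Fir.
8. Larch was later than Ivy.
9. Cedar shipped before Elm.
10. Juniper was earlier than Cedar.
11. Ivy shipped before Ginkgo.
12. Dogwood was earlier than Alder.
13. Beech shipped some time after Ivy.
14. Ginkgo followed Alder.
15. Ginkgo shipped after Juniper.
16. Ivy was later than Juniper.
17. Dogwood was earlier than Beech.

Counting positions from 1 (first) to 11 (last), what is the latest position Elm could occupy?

Elm must come before Fir — 1 release forced after it.
Everything else can be placed before Elm in some valid order, so Elm can sit as late as position 11 − 1 = 10.

10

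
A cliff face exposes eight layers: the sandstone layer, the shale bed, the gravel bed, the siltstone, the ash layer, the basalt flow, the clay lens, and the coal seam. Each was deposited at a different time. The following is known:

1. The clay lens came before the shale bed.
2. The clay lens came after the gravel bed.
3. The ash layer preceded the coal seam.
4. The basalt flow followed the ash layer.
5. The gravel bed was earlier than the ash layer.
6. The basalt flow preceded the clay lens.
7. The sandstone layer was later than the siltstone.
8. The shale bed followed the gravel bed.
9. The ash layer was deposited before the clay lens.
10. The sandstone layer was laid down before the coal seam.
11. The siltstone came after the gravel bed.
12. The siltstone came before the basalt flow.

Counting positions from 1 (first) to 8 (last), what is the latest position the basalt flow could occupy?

The basalt flow must come before the clay lens and the shale bed — 2 layers forced after it.
Everything else can be placed before the basalt flow in some valid order, so the basalt flow can sit as late as position 8 − 2 = 6.

6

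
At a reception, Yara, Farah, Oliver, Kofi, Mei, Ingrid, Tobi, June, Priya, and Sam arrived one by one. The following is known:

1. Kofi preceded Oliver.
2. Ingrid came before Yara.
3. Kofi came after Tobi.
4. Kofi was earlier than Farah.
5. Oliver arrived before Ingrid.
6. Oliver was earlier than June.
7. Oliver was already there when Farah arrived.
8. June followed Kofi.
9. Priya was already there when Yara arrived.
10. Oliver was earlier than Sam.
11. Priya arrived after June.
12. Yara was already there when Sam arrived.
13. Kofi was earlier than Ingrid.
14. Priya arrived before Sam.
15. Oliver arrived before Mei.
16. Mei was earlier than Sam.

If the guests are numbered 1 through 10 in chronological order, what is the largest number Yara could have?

Yara must come before Sam — 1 guest forced after them.
Everything else can be placed before Yara in some valid order, so Yara can sit as late as position 10 − 1 = 9.

9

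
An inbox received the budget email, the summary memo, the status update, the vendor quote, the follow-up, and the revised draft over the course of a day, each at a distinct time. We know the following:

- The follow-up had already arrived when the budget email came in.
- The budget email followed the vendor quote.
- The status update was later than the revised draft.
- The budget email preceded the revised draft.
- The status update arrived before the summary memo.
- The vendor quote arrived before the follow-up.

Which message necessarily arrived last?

Every other message has a chain of constraints placing it before the summary memo, so the summary memo is last.

the summary memo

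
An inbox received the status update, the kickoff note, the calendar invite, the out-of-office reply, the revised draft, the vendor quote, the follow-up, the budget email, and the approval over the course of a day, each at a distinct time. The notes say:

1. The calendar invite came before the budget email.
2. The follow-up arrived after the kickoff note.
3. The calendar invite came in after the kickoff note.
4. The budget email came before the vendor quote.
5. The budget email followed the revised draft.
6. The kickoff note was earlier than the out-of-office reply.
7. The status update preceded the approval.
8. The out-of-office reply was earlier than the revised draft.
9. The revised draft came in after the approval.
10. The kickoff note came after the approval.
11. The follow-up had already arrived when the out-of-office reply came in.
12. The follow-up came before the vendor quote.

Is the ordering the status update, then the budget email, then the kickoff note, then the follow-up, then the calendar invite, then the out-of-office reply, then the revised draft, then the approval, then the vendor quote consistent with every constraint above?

no

The constraints require the approval before the kickoff note, but in the proposed sequence the kickoff note appears ahead of the approval. That one violation is enough.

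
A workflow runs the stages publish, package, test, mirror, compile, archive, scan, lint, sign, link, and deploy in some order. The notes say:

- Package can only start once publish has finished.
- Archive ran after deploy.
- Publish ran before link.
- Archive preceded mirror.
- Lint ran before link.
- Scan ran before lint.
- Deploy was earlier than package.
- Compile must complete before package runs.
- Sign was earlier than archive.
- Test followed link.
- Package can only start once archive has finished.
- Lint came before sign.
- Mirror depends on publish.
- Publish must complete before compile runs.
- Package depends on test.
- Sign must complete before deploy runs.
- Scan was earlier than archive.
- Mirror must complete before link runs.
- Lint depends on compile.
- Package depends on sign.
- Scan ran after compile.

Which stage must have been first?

Publish has a chain of constraints placing it before every other stage, so publish must be first.

publish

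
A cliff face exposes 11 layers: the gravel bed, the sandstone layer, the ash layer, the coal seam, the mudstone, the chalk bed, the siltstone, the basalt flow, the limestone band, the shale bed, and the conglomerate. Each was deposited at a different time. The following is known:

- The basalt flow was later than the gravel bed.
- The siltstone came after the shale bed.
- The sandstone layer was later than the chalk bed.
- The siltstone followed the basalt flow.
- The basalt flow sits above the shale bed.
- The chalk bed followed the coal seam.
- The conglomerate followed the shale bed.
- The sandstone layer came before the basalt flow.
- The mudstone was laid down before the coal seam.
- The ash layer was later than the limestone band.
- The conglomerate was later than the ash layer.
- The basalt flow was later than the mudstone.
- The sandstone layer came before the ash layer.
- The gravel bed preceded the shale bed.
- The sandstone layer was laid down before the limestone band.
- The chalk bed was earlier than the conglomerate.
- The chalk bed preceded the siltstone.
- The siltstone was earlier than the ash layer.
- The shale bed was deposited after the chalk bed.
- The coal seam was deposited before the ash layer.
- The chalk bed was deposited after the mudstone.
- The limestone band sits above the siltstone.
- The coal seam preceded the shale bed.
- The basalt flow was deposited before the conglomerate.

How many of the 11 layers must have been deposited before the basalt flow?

Directly stated before the basalt flow: the gravel bed, the mudstone, the sandstone layer, and the shale bed.
The chalk bed reaches the basalt flow via the chalk bed → the sandstone layer → the basalt flow.
The coal seam reaches the basalt flow via the coal seam → the shale bed → the basalt flow.
No chain forces the ash layer (or any of the others) ahead of the basalt flow.
That's the chalk bed, the coal seam, the gravel bed, the mudstone, the sandstone layer, and the shale bed — 6 in all.

6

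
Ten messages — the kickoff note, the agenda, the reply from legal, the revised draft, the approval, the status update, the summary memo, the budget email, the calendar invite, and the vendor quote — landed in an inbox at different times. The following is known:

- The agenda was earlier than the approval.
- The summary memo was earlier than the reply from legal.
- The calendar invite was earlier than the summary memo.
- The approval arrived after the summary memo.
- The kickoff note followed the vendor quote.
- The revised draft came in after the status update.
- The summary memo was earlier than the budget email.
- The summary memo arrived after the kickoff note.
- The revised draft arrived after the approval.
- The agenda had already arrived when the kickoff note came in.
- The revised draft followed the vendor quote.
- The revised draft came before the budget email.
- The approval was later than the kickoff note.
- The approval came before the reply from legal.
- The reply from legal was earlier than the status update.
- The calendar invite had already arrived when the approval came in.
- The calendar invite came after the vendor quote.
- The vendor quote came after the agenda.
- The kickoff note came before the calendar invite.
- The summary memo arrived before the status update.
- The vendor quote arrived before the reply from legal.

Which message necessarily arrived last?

the budget email

Every other message has a chain of constraints placing it before the budget email, so the budget email is last.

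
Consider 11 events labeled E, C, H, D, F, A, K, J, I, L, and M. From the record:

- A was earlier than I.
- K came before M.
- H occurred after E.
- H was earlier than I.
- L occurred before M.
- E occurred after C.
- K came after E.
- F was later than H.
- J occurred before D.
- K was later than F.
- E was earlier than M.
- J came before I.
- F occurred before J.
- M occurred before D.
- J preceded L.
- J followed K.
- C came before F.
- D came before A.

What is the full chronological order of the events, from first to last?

C, E, H, F, K, J, L, M, D, A, I

The constraints fix every adjacent pair, so only one ordering works:
C → E → H → F → K → J → L → M → D → A → I.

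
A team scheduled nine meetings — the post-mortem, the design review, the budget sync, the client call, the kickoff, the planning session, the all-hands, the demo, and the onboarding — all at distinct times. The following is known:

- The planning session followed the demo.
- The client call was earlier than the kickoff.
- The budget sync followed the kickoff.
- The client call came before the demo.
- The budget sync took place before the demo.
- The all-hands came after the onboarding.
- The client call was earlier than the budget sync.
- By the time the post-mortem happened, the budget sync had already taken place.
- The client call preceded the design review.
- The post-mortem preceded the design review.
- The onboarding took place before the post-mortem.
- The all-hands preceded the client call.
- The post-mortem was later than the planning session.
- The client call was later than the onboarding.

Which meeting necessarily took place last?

Every other meeting has a chain of constraints placing it before the design review, so the design review is last.

the design review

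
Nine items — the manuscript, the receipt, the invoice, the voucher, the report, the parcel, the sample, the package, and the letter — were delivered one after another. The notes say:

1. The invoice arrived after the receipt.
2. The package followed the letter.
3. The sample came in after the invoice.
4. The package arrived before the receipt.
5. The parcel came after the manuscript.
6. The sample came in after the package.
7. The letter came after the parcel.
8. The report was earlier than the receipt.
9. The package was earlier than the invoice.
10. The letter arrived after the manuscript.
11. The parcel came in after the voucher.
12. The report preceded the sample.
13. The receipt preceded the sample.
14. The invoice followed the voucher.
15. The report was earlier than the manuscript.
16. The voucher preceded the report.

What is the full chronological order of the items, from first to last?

The constraints fix every adjacent pair, so only one ordering works:
the voucher → the report → the manuscript → the parcel → the letter → the package → the receipt → the invoice → the sample.

the voucher, the report, the manuscript, the parcel, the letter, the package, the receipt, the invoice, the sample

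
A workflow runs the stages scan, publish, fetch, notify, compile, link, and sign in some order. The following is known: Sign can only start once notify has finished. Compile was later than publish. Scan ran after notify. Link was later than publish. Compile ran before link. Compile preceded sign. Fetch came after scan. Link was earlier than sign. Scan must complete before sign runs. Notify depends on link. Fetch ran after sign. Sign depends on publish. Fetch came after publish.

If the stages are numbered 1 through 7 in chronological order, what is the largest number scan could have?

5

Scan must come before fetch and sign — 2 stages forced after it.
Everything else can be placed before scan in some valid order, so scan can sit as late as position 7 − 2 = 5.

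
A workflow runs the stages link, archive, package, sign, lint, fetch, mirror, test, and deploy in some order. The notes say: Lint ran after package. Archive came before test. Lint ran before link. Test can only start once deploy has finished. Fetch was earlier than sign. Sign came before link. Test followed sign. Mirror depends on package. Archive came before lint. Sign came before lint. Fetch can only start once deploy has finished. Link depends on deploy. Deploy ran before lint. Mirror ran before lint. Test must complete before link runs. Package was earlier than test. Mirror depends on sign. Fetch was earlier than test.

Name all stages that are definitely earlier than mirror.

Directly stated before mirror: package and sign.
Deploy reaches mirror via deploy → fetch → sign → mirror.
Fetch reaches mirror via fetch → sign → mirror.

deploy, fetch, package, sign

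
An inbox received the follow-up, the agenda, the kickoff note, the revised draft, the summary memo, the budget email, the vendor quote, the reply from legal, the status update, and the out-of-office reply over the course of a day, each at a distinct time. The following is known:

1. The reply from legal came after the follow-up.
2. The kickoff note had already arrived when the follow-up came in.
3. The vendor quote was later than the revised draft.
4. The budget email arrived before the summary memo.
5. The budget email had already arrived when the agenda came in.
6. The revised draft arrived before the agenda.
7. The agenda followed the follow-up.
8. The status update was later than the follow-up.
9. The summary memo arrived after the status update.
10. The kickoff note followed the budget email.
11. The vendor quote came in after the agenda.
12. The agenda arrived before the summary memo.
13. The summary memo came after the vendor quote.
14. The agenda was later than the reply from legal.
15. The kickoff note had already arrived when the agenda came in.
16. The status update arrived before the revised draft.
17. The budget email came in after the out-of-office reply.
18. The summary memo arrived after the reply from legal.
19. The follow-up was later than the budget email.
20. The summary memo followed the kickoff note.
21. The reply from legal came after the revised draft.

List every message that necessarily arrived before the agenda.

Directly stated before the agenda: the budget email, the follow-up, the kickoff note, the reply from legal, and the revised draft.
The out-of-office reply reaches the agenda via the out-of-office reply → the budget email → the agenda.
The status update reaches the agenda via the status update → the revised draft → the agenda.

the budget email, the follow-up, the kickoff note, the out-of-office reply, the reply from legal, the revised draft, the status update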